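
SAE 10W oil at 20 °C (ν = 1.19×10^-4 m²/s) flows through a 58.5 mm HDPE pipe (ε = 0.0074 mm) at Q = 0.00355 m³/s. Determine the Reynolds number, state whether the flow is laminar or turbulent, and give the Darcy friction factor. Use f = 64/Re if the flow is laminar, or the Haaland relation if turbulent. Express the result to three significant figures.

V = 4Q/(πD²) = 1.321 m/s
Re = VD/ν = 1.321·0.0585/1.19×10^-4 = 649
Re < 2300 → laminar → f = 64/Re = 0.09857

Re ≈ 649; laminar; f = 64/Re ≈ 0.0986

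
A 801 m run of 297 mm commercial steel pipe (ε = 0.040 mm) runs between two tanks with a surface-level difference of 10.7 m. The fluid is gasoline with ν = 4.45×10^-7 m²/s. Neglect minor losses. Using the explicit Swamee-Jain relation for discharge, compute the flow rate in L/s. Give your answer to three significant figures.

Swamee-Jain (Type II): Q = -0.965·√(gD⁵h_f/L)·ln[ε/(3.7D) + √(3.17ν²L/(gD³h_f))]
√(gD⁵h_f/L) = √(9.81·0.297⁵·10.7/801) = 0.01740
ε/(3.7D) = 3.64×10^-5; √(3.17ν²L/(gD³h_f)) = 1.35×10^-5
Q = -0.965·0.01740·ln(4.992×10^-5) = 0.1663 m³/s
Check: V = 2.40 m/s, Re = 1.60×10^6, f = 0.01359, h_f = 10.8 m ≈ 10.7 m ✓

Q ≈ 166 L/s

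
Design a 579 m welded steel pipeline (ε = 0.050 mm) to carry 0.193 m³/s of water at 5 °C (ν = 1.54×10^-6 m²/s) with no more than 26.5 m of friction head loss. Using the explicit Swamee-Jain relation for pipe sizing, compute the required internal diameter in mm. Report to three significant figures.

Swamee-Jain (Type III): D = 0.66·[ε^1.25·(LQ²/(gh_f))^4.75 + ν·Q^9.4·(L/(gh_f))^5.2]^0.04
LQ²/(gh_f) = 0.08296; L/(gh_f) = 2.227
Term 1 = ε^1.25·(…)^4.75 = 3.08×10^-11; Term 2 = ν·Q^9.4·(…)^5.2 = 1.91×10^-11
D = 0.66·(3.08×10^-11 + 1.91×10^-11)^0.04 = 0.2555 m = 256 mm
Check: V = 3.76 m/s, Re = 6.24×10^5, f = 0.01519, h_f = 24.8 m ≈ 26.5 m ✓

D ≈ 256 mm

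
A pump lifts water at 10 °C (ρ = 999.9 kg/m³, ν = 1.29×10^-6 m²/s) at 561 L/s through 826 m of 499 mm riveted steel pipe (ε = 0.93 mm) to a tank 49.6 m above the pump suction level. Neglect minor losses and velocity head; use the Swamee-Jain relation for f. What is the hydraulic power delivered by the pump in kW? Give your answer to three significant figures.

P_hyd ≈ 362 kW

V = 4Q/(πD²) = 2.869 m/s; Re = 1.11×10^6; ε/D = 0.00186; f = 0.02323
h_f = f(L/D)V²/2g = 16.13 m
Total head H = z + h_f = 49.6 + 16.13 = 65.73 m
P_hyd = ρgQH = 999.9·9.81·0.561·65.73 = 361.7 kW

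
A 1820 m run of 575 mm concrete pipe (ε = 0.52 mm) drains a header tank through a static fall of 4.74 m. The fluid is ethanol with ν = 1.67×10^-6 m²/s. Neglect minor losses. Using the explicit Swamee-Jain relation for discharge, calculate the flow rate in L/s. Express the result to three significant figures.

Swamee-Jain (Type II): Q = -0.965·√(gD⁵h_f/L)·ln[ε/(3.7D) + √(3.17ν²L/(gD³h_f))]
√(gD⁵h_f/L) = √(9.81·0.575⁵·4.74/1820) = 0.04007
ε/(3.7D) = 2.44×10^-4; √(3.17ν²L/(gD³h_f)) = 4.27×10^-5
Q = -0.965·0.04007·ln(2.871×10^-4) = 0.3154 m³/s
Check: V = 1.21 m/s, Re = 4.18×10^5, f = 0.02005, h_f = 4.77 m ≈ 4.74 m ✓

Q ≈ 315 L/s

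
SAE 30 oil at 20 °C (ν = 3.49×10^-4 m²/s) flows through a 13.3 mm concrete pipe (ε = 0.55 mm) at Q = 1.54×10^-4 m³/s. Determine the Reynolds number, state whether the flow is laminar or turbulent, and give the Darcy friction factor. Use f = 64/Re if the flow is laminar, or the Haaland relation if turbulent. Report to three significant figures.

V = 4Q/(πD²) = 1.108 m/s
Re = VD/ν = 1.108·0.0133/3.49×10^-4 = 42.2
Re < 2300 → laminar → f = 64/Re = 1.515

Re ≈ 42.2; laminar; f = 64/Re ≈ 1.52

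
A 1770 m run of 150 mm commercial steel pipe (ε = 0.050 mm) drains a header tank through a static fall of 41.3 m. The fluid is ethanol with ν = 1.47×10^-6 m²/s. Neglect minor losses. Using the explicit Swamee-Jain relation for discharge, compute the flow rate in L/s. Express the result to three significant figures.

Q ≈ 34.6 L/s

Swamee-Jain (Type II): Q = -0.965·√(gD⁵h_f/L)·ln[ε/(3.7D) + √(3.17ν²L/(gD³h_f))]
√(gD⁵h_f/L) = √(9.81·0.150⁵·41.3/1770) = 0.004169
ε/(3.7D) = 9.01×10^-5; √(3.17ν²L/(gD³h_f)) = 9.42×10^-5
Q = -0.965·0.004169·ln(1.843×10^-4) = 0.03460 m³/s
Check: V = 1.96 m/s, Re = 2.00×10^5, f = 0.01800, h_f = 41.5 m ≈ 41.3 m ✓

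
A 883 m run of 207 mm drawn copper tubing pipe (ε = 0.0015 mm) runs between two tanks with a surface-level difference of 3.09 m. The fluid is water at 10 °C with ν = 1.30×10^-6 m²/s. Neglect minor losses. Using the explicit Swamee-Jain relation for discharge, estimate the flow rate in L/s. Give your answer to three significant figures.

Swamee-Jain (Type II): Q = -0.965·√(gD⁵h_f/L)·ln[ε/(3.7D) + √(3.17ν²L/(gD³h_f))]
√(gD⁵h_f/L) = √(9.81·0.207⁵·3.09/883) = 0.003612
ε/(3.7D) = 1.96×10^-6; √(3.17ν²L/(gD³h_f)) = 1.33×10^-4
Q = -0.965·0.003612·ln(1.346×10^-4) = 0.03107 m³/s
Check: V = 0.923 m/s, Re = 1.47×10^5, f = 0.01656, h_f = 3.07 m ≈ 3.09 m ✓

Q ≈ 31.1 L/s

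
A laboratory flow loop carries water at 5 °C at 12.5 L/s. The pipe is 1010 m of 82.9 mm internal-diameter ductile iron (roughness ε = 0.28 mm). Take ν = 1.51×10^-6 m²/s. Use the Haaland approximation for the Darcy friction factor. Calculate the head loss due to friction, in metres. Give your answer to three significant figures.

V = 4Q/(πD²) = 4·0.0125/(π·0.0829²) = 2.316 m/s
Re = VD/ν = 2.316·0.0829/1.51×10^-6 = 1.27×10^5 → turbulent
ε/D = 0.28/82.9 = 0.00338
Haaland: f = 0.02798
h_f = f(L/D)V²/(2g) = 0.02798·(1010/0.0829)·2.316²/(2·9.81) = 93.17 m

h_f ≈ 93.2 m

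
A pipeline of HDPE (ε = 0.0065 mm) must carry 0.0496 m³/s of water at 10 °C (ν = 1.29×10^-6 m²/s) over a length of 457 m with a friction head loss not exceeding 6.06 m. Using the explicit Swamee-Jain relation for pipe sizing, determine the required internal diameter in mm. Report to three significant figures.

Swamee-Jain (Type III): D = 0.66·[ε^1.25·(LQ²/(gh_f))^4.75 + ν·Q^9.4·(L/(gh_f))^5.2]^0.04
LQ²/(gh_f) = 0.01891; L/(gh_f) = 7.687
Term 1 = ε^1.25·(…)^4.75 = 2.14×10^-15; Term 2 = ν·Q^9.4·(…)^5.2 = 2.85×10^-14
D = 0.66·(2.14×10^-15 + 2.85×10^-14)^0.04 = 0.1901 m = 190 mm
Check: V = 1.75 m/s, Re = 2.58×10^5, f = 0.01515, h_f = 5.67 m ≈ 6.06 m ✓

D ≈ 190 mm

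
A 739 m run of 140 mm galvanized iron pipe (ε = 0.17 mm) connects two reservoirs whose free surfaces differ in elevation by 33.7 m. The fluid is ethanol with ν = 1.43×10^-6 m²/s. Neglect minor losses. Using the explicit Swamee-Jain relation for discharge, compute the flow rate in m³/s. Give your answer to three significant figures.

Q ≈ 0.0370 m³/s

Swamee-Jain (Type II): Q = -0.965·√(gD⁵h_f/L)·ln[ε/(3.7D) + √(3.17ν²L/(gD³h_f))]
√(gD⁵h_f/L) = √(9.81·0.140⁵·33.7/739) = 0.004905
ε/(3.7D) = 3.28×10^-4; √(3.17ν²L/(gD³h_f)) = 7.27×10^-5
Q = -0.965·0.004905·ln(4.009×10^-4) = 0.03702 m³/s
Check: V = 2.41 m/s, Re = 2.35×10^5, f = 0.02182, h_f = 34.0 m ≈ 33.7 m ✓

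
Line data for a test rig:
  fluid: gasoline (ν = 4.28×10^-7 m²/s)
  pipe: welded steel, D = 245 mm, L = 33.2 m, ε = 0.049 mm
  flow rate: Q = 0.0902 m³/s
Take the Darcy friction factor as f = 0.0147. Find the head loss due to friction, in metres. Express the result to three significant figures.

V = 4Q/(πD²) = 4·0.0902/(π·0.245²) = 1.913 m/s
h_f = f(L/D)V²/(2g) = 0.01470·(33.2/0.245)·1.913²/(2·9.81) = 0.3717 m

h_f ≈ 0.372 m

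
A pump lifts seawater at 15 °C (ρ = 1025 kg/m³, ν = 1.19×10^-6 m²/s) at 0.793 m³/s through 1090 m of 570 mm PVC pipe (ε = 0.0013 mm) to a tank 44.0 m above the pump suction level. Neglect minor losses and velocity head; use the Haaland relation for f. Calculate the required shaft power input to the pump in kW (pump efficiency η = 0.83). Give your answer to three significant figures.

P_shaft ≈ 521 kW

V = 4Q/(πD²) = 3.108 m/s; Re = 1.49×10^6; ε/D = 2.28×10^-6; f = 0.01090
h_f = f(L/D)V²/2g = 10.26 m
Total head H = z + h_f = 44.0 + 10.26 = 54.26 m
P_hyd = ρgQH = 1025·9.81·0.793·54.26 = 432.6 kW
P_shaft = P_hyd/η = 432.6/0.83 = 521.2 kW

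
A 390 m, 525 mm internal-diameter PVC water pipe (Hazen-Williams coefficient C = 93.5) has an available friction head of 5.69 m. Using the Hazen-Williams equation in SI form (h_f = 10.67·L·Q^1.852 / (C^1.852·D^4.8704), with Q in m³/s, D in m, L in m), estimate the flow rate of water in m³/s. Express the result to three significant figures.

Q ≈ 0.488 m³/s

Rearranging: Q = [h_f·C^1.852·D^4.8704 / (10.67·L)]^(1/1.852)
Q = [5.69·93.5^1.852·0.525^4.8704 / (10.67·390)]^0.540 = 0.4880 m³/s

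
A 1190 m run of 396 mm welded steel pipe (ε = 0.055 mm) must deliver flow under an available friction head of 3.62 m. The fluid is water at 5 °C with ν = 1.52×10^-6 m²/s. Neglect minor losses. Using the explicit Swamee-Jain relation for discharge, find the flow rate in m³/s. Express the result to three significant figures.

Swamee-Jain (Type II): Q = -0.965·√(gD⁵h_f/L)·ln[ε/(3.7D) + √(3.17ν²L/(gD³h_f))]
√(gD⁵h_f/L) = √(9.81·0.396⁵·3.62/1190) = 0.01705
ε/(3.7D) = 3.75×10^-5; √(3.17ν²L/(gD³h_f)) = 6.29×10^-5
Q = -0.965·0.01705·ln(1.004×10^-4) = 0.1514 m³/s
Check: V = 1.23 m/s, Re = 3.20×10^5, f = 0.01567, h_f = 3.63 m ≈ 3.62 m ✓

Q ≈ 0.151 m³/s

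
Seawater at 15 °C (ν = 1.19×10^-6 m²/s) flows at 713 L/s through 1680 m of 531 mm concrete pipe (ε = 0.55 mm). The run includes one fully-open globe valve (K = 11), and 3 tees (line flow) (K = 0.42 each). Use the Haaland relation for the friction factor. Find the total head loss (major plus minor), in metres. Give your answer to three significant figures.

V = 4Q/(πD²) = 3.220 m/s; V²/2g = 0.5284 m
Re = 1.44×10^6, ε/D = 0.00104 → f = 0.02003 (Haaland)
Major: h_f = f(L/D)·V²/2g = 0.02003·3164·0.5284 = 33.48 m
Minor: ΣK = 12.3; h_m = ΣK·V²/2g = 6.478 m
Total H_L = 33.48 + 6.478 = 39.95 m

H_L ≈ 40.0 m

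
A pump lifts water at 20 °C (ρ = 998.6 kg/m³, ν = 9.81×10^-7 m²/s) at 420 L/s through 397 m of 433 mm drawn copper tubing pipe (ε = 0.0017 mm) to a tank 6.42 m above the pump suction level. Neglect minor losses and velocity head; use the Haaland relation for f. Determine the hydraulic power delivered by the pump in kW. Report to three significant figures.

P_hyd ≈ 44.0 kW

V = 4Q/(πD²) = 2.852 m/s; Re = 1.26×10^6; ε/D = 3.93×10^-6; f = 0.01123
h_f = f(L/D)V²/2g = 4.268 m
Total head H = z + h_f = 6.42 + 4.268 = 10.69 m
P_hyd = ρgQH = 998.6·9.81·0.420·10.69 = 43.98 kW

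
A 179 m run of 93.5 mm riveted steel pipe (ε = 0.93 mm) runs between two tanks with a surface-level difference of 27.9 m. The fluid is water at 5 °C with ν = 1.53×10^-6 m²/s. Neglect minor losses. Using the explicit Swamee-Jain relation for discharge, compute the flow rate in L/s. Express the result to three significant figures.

Swamee-Jain (Type II): Q = -0.965·√(gD⁵h_f/L)·ln[ε/(3.7D) + √(3.17ν²L/(gD³h_f))]
√(gD⁵h_f/L) = √(9.81·0.0935⁵·27.9/179) = 0.003306
ε/(3.7D) = 0.00269; √(3.17ν²L/(gD³h_f)) = 7.71×10^-5
Q = -0.965·0.003306·ln(0.002765) = 0.01879 m³/s
Check: V = 2.74 m/s, Re = 1.67×10^5, f = 0.03837, h_f = 28.0 m ≈ 27.9 m ✓

Q ≈ 18.8 L/s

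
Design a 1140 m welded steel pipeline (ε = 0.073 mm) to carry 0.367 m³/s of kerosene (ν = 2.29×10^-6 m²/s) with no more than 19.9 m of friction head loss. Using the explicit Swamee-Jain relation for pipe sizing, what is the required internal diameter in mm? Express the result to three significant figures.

Swamee-Jain (Type III): D = 0.66·[ε^1.25·(LQ²/(gh_f))^4.75 + ν·Q^9.4·(L/(gh_f))^5.2]^0.04
LQ²/(gh_f) = 0.7865; L/(gh_f) = 5.840
Term 1 = ε^1.25·(…)^4.75 = 2.16×10^-6; Term 2 = ν·Q^9.4·(…)^5.2 = 1.79×10^-6
D = 0.66·(2.16×10^-6 + 1.79×10^-6)^0.04 = 0.4012 m = 401 mm
Check: V = 2.90 m/s, Re = 5.09×10^5, f = 0.01532, h_f = 18.7 m ≈ 19.9 m ✓

D ≈ 401 mm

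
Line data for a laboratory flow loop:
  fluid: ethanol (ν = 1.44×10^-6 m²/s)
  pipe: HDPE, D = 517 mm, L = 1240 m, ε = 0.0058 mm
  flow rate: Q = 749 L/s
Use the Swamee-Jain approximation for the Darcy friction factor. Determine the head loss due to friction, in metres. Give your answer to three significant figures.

h_f ≈ 17.8 m

V = 4Q/(πD²) = 4·0.749/(π·0.517²) = 3.568 m/s
Re = VD/ν = 3.568·0.517/1.44×10^-6 = 1.28×10^6 → turbulent
ε/D = 0.0058/517 = 1.12×10^-5
Swamee-Jain: f = 0.01146
h_f = f(L/D)V²/(2g) = 0.01146·(1240/0.517)·3.568²/(2·9.81) = 17.83 m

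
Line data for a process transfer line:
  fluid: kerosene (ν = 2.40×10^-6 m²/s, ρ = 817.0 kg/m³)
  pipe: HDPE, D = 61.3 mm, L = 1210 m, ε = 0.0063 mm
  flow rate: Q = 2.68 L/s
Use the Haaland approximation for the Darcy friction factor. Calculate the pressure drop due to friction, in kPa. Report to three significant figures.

Δp ≈ 166 kPa

V = 4Q/(πD²) = 4·0.00268/(π·0.0613²) = 0.9081 m/s
Re = VD/ν = 0.9081·0.0613/2.40×10^-6 = 2.32×10^4 → turbulent
ε/D = 0.0063/61.3 = 1.03×10^-4
Haaland: f = 0.02500
h_f = f(L/D)V²/(2g) = 0.02500·(1210/0.0613)·0.9081²/(2·9.81) = 20.74 m
Δp = ρg·h_f = 817.0·9.81·20.74 = 166.2 kPa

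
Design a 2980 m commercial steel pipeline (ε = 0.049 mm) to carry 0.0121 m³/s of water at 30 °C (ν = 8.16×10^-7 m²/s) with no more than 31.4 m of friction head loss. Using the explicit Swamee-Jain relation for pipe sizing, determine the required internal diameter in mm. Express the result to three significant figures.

D ≈ 118 mm

Swamee-Jain (Type III): D = 0.66·[ε^1.25·(LQ²/(gh_f))^4.75 + ν·Q^9.4·(L/(gh_f))^5.2]^0.04
LQ²/(gh_f) = 0.001416; L/(gh_f) = 9.674
Term 1 = ε^1.25·(…)^4.75 = 1.20×10^-19; Term 2 = ν·Q^9.4·(…)^5.2 = 1.04×10^-19
D = 0.66·(1.20×10^-19 + 1.04×10^-19)^0.04 = 0.1185 m = 118 mm
Check: V = 1.10 m/s, Re = 1.59×10^5, f = 0.01891, h_f = 29.2 m ≈ 31.4 m ✓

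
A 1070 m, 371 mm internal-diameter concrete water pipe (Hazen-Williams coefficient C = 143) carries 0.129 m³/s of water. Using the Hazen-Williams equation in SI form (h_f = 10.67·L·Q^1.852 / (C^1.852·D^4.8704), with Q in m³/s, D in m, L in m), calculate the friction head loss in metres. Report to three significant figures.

h_f = 10.67·1070·0.129^1.852 / (143^1.852·0.371^4.8704) = 3.281 m

h_f ≈ 3.28 m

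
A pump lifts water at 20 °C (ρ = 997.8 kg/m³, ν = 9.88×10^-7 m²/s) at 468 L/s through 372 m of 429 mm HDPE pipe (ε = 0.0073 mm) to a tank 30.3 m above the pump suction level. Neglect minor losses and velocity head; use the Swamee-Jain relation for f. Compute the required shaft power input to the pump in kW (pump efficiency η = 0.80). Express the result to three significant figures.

V = 4Q/(πD²) = 3.238 m/s; Re = 1.41×10^6; ε/D = 1.70×10^-5; f = 0.01147
h_f = f(L/D)V²/2g = 5.313 m
Total head H = z + h_f = 30.3 + 5.313 = 35.61 m
P_hyd = ρgQH = 997.8·9.81·0.468·35.61 = 163.1 kW
P_shaft = P_hyd/η = 163.1/0.80 = 203.9 kW

P_shaft ≈ 204 kW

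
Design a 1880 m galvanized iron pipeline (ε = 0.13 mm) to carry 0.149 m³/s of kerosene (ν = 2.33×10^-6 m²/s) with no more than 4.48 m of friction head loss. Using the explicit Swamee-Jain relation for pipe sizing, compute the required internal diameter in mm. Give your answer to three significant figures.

Swamee-Jain (Type III): D = 0.66·[ε^1.25·(LQ²/(gh_f))^4.75 + ν·Q^9.4·(L/(gh_f))^5.2]^0.04
LQ²/(gh_f) = 0.9497; L/(gh_f) = 42.78
Term 1 = ε^1.25·(…)^4.75 = 1.09×10^-5; Term 2 = ν·Q^9.4·(…)^5.2 = 1.20×10^-5
D = 0.66·(1.09×10^-5 + 1.20×10^-5)^0.04 = 0.4304 m = 430 mm
Check: V = 1.02 m/s, Re = 1.89×10^5, f = 0.01792, h_f = 4.18 m ≈ 4.48 m ✓

D ≈ 430 mm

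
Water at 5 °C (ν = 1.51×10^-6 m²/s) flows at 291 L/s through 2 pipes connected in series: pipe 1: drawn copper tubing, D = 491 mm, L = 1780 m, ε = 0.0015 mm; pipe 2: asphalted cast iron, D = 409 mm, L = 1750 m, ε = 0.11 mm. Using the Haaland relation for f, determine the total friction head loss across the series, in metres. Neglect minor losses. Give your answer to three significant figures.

H ≈ 22.5 m

Pipe 1: V = 1.537 m/s, Re = 5.00×10^5, ε/D = 3.05×10^-6, f = 0.01310, h_1 = f(L/D)V²/2g = 5.716 m
Pipe 2: V = 2.215 m/s, Re = 6.00×10^5, ε/D = 2.69×10^-4, f = 0.01571, h_2 = f(L/D)V²/2g = 16.81 m
Series → Q common, losses add: H = Σh = 22.53 m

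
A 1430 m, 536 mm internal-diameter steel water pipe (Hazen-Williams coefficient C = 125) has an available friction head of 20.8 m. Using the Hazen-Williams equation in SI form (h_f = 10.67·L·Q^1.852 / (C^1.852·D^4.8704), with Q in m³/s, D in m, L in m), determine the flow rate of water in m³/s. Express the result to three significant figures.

Rearranging: Q = [h_f·C^1.852·D^4.8704 / (10.67·L)]^(1/1.852)
Q = [20.8·125^1.852·0.536^4.8704 / (10.67·1430)]^0.540 = 0.6878 m³/s

Q ≈ 0.688 m³/s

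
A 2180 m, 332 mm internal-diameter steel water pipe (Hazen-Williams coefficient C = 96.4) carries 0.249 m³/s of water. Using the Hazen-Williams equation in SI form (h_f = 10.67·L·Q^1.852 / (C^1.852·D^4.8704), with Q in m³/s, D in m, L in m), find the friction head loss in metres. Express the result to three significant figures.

h_f = 10.67·2180·0.249^1.852 / (96.4^1.852·0.332^4.8704) = 80.56 m

h_f ≈ 80.6 m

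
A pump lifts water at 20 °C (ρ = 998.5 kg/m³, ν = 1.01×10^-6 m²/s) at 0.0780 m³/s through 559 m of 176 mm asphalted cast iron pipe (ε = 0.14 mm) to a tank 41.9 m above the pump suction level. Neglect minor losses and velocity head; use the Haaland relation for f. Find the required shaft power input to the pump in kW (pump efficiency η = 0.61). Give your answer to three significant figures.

V = 4Q/(πD²) = 3.206 m/s; Re = 5.59×10^5; ε/D = 7.95×10^-4; f = 0.01917
h_f = f(L/D)V²/2g = 31.91 m
Total head H = z + h_f = 41.9 + 31.91 = 73.81 m
P_hyd = ρgQH = 998.5·9.81·0.0780·73.81 = 56.39 kW
P_shaft = P_hyd/η = 56.39/0.61 = 92.44 kW

P_shaft ≈ 92.4 kW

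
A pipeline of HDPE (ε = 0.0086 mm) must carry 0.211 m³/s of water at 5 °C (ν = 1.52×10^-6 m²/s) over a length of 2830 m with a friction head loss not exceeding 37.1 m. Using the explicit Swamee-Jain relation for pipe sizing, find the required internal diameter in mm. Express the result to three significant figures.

D ≈ 331 mm

Swamee-Jain (Type III): D = 0.66·[ε^1.25·(LQ²/(gh_f))^4.75 + ν·Q^9.4·(L/(gh_f))^5.2]^0.04
LQ²/(gh_f) = 0.3462; L/(gh_f) = 7.776
Term 1 = ε^1.25·(…)^4.75 = 3.02×10^-9; Term 2 = ν·Q^9.4·(…)^5.2 = 2.90×10^-8
D = 0.66·(3.02×10^-9 + 2.90×10^-8)^0.04 = 0.3309 m = 331 mm
Check: V = 2.45 m/s, Re = 5.34×10^5, f = 0.01336, h_f = 35.0 m ≈ 37.1 m ✓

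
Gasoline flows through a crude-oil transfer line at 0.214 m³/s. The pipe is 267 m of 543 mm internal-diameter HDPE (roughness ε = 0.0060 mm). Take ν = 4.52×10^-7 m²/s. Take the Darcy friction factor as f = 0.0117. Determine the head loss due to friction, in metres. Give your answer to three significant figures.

h_f ≈ 0.250 m

V = 4Q/(πD²) = 4·0.214/(π·0.543²) = 0.9241 m/s
h_f = f(L/D)V²/(2g) = 0.01170·(267/0.543)·0.9241²/(2·9.81) = 0.2504 m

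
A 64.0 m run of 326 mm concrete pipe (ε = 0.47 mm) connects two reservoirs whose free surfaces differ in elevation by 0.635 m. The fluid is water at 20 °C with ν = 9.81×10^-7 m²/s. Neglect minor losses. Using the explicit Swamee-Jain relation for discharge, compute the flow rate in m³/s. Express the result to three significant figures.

Q ≈ 0.142 m³/s

Swamee-Jain (Type II): Q = -0.965·√(gD⁵h_f/L)·ln[ε/(3.7D) + √(3.17ν²L/(gD³h_f))]
√(gD⁵h_f/L) = √(9.81·0.326⁵·0.635/64.0) = 0.01893
ε/(3.7D) = 3.90×10^-4; √(3.17ν²L/(gD³h_f)) = 3.01×10^-5
Q = -0.965·0.01893·ln(4.197×10^-4) = 0.1421 m³/s
Check: V = 1.70 m/s, Re = 5.66×10^5, f = 0.02203, h_f = 0.638 m ≈ 0.635 m ✓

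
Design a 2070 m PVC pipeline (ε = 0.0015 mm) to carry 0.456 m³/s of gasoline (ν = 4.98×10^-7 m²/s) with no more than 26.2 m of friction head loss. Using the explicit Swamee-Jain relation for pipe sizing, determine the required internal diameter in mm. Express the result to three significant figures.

Swamee-Jain (Type III): D = 0.66·[ε^1.25·(LQ²/(gh_f))^4.75 + ν·Q^9.4·(L/(gh_f))^5.2]^0.04
LQ²/(gh_f) = 1.675; L/(gh_f) = 8.054
Term 1 = ε^1.25·(…)^4.75 = 6.08×10^-7; Term 2 = ν·Q^9.4·(…)^5.2 = 1.59×10^-5
D = 0.66·(6.08×10^-7 + 1.59×10^-5)^0.04 = 0.4249 m = 425 mm
Check: V = 3.22 m/s, Re = 2.74×10^6, f = 0.01003, h_f = 25.7 m ≈ 26.2 m ✓

D ≈ 425 mm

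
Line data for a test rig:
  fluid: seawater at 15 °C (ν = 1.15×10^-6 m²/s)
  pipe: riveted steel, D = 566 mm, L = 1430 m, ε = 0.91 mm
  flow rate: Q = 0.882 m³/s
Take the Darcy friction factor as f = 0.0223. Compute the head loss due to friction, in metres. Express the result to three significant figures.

h_f ≈ 35.3 m

V = 4Q/(πD²) = 4·0.882/(π·0.566²) = 3.505 m/s
h_f = f(L/D)V²/(2g) = 0.02230·(1430/0.566)·3.505²/(2·9.81) = 35.29 m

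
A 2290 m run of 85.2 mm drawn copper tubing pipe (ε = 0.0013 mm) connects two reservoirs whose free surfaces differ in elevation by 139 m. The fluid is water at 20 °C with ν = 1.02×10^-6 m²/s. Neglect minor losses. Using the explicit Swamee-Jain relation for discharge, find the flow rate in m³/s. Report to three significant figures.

Swamee-Jain (Type II): Q = -0.965·√(gD⁵h_f/L)·ln[ε/(3.7D) + √(3.17ν²L/(gD³h_f))]
√(gD⁵h_f/L) = √(9.81·0.0852⁵·139/2290) = 0.001635
ε/(3.7D) = 4.12×10^-6; √(3.17ν²L/(gD³h_f)) = 9.46×10^-5
Q = -0.965·0.001635·ln(9.876×10^-5) = 0.01455 m³/s
Check: V = 2.55 m/s, Re = 2.13×10^5, f = 0.01549, h_f = 138 m ≈ 139 m ✓

Q ≈ 0.0146 m³/s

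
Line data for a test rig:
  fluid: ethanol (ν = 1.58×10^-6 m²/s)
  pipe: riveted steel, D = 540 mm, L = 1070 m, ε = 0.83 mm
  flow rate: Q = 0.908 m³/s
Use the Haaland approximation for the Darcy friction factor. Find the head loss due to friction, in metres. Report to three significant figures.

h_f ≈ 35.0 m

V = 4Q/(πD²) = 4·0.908/(π·0.540²) = 3.965 m/s
Re = VD/ν = 3.965·0.540/1.58×10^-6 = 1.36×10^6 → turbulent
ε/D = 0.83/540 = 0.00154
Haaland: f = 0.02205
h_f = f(L/D)V²/(2g) = 0.02205·(1070/0.540)·3.965²/(2·9.81) = 35.01 m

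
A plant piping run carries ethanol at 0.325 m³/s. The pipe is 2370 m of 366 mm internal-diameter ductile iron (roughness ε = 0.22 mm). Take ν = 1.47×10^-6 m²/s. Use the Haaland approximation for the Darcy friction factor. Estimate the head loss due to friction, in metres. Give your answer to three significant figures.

h_f ≈ 56.5 m

V = 4Q/(πD²) = 4·0.325/(π·0.366²) = 3.089 m/s
Re = VD/ν = 3.089·0.366/1.47×10^-6 = 7.69×10^5 → turbulent
ε/D = 0.22/366 = 6.01×10^-4
Haaland: f = 0.01794
h_f = f(L/D)V²/(2g) = 0.01794·(2370/0.366)·3.089²/(2·9.81) = 56.51 m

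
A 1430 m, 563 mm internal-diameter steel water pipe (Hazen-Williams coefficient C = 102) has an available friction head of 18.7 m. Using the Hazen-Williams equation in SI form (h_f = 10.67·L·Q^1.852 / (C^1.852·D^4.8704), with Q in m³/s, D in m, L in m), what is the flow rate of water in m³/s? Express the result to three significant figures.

Q ≈ 0.603 m³/s

Rearranging: Q = [h_f·C^1.852·D^4.8704 / (10.67·L)]^(1/1.852)
Q = [18.7·102^1.852·0.563^4.8704 / (10.67·1430)]^0.540 = 0.6030 m³/s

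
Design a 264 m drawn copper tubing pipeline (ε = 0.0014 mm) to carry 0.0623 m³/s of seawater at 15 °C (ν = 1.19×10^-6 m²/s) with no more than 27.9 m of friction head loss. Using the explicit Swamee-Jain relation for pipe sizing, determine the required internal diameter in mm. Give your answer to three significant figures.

D ≈ 134 mm

Swamee-Jain (Type III): D = 0.66·[ε^1.25·(LQ²/(gh_f))^4.75 + ν·Q^9.4·(L/(gh_f))^5.2]^0.04
LQ²/(gh_f) = 0.003744; L/(gh_f) = 0.9646
Term 1 = ε^1.25·(…)^4.75 = 1.43×10^-19; Term 2 = ν·Q^9.4·(…)^5.2 = 4.59×10^-18
D = 0.66·(1.43×10^-19 + 4.59×10^-18)^0.04 = 0.1338 m = 134 mm
Check: V = 4.43 m/s, Re = 4.98×10^5, f = 0.01327, h_f = 26.2 m ≈ 27.9 m ✓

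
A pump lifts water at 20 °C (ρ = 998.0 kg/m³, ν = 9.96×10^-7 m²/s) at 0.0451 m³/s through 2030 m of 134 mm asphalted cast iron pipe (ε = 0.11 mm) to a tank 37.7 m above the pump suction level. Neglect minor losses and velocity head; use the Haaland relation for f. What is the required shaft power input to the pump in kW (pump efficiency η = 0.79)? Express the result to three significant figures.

V = 4Q/(πD²) = 3.198 m/s; Re = 4.30×10^5; ε/D = 8.21×10^-4; f = 0.01945
h_f = f(L/D)V²/2g = 153.6 m
Total head H = z + h_f = 37.7 + 153.6 = 191.3 m
P_hyd = ρgQH = 998.0·9.81·0.0451·191.3 = 84.48 kW
P_shaft = P_hyd/η = 84.48/0.79 = 106.9 kW

P_shaft ≈ 107 kW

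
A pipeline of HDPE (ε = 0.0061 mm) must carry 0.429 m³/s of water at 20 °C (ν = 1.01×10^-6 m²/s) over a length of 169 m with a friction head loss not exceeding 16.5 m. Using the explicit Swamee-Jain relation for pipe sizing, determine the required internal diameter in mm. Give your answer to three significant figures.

Swamee-Jain (Type III): D = 0.66·[ε^1.25·(LQ²/(gh_f))^4.75 + ν·Q^9.4·(L/(gh_f))^5.2]^0.04
LQ²/(gh_f) = 0.1922; L/(gh_f) = 1.044
Term 1 = ε^1.25·(…)^4.75 = 1.20×10^-10; Term 2 = ν·Q^9.4·(…)^5.2 = 4.43×10^-10
D = 0.66·(1.20×10^-10 + 4.43×10^-10)^0.04 = 0.2816 m = 282 mm
Check: V = 6.89 m/s, Re = 1.92×10^6, f = 0.01117, h_f = 16.2 m ≈ 16.5 m ✓

D ≈ 282 mm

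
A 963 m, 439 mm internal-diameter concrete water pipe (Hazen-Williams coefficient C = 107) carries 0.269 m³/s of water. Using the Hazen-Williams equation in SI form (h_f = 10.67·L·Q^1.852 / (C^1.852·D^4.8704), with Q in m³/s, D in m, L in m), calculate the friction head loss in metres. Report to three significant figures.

h_f ≈ 8.68 m

h_f = 10.67·963·0.269^1.852 / (107^1.852·0.439^4.8704) = 8.682 m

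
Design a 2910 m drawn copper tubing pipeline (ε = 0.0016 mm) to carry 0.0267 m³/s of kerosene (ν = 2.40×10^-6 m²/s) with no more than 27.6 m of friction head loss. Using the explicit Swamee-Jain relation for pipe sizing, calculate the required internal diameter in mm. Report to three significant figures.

Swamee-Jain (Type III): D = 0.66·[ε^1.25·(LQ²/(gh_f))^4.75 + ν·Q^9.4·(L/(gh_f))^5.2]^0.04
LQ²/(gh_f) = 0.007662; L/(gh_f) = 10.75
Term 1 = ε^1.25·(…)^4.75 = 5.08×10^-18; Term 2 = ν·Q^9.4·(…)^5.2 = 8.96×10^-16
D = 0.66·(5.08×10^-18 + 8.96×10^-16)^0.04 = 0.1651 m = 165 mm
Check: V = 1.25 m/s, Re = 8.58×10^4, f = 0.01850, h_f = 25.9 m ≈ 27.6 m ✓

D ≈ 165 mm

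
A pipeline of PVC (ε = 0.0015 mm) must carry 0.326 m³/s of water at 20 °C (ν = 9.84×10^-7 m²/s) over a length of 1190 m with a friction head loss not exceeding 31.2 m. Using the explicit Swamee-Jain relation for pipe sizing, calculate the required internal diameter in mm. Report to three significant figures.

D ≈ 331 mm

Swamee-Jain (Type III): D = 0.66·[ε^1.25·(LQ²/(gh_f))^4.75 + ν·Q^9.4·(L/(gh_f))^5.2]^0.04
LQ²/(gh_f) = 0.4132; L/(gh_f) = 3.888
Term 1 = ε^1.25·(…)^4.75 = 7.89×10^-10; Term 2 = ν·Q^9.4·(…)^5.2 = 3.05×10^-8
D = 0.66·(7.89×10^-10 + 3.05×10^-8)^0.04 = 0.3306 m = 331 mm
Check: V = 3.80 m/s, Re = 1.28×10^6, f = 0.01128, h_f = 29.8 m ≈ 31.2 m ✓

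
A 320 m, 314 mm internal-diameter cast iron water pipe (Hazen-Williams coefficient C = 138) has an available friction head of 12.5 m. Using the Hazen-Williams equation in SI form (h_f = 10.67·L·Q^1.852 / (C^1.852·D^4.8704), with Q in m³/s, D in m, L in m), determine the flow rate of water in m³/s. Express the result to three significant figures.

Q ≈ 0.317 m³/s

Rearranging: Q = [h_f·C^1.852·D^4.8704 / (10.67·L)]^(1/1.852)
Q = [12.5·138^1.852·0.314^4.8704 / (10.67·320)]^0.540 = 0.3172 m³/s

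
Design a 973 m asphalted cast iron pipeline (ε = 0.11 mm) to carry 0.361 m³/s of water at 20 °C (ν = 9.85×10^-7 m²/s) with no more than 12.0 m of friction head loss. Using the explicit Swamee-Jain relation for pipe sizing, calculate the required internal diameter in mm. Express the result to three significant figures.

D ≈ 428 mm

Swamee-Jain (Type III): D = 0.66·[ε^1.25·(LQ²/(gh_f))^4.75 + ν·Q^9.4·(L/(gh_f))^5.2]^0.04
LQ²/(gh_f) = 1.077; L/(gh_f) = 8.265
Term 1 = ε^1.25·(…)^4.75 = 1.60×10^-5; Term 2 = ν·Q^9.4·(…)^5.2 = 4.02×10^-6
D = 0.66·(1.60×10^-5 + 4.02×10^-6)^0.04 = 0.4282 m = 428 mm
Check: V = 2.51 m/s, Re = 1.09×10^6, f = 0.01529, h_f = 11.1 m ≈ 12.0 m ✓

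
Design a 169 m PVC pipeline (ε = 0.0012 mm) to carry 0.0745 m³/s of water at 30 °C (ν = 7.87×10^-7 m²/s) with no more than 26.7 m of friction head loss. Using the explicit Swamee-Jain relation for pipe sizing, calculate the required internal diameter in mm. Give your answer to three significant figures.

Swamee-Jain (Type III): D = 0.66·[ε^1.25·(LQ²/(gh_f))^4.75 + ν·Q^9.4·(L/(gh_f))^5.2]^0.04
LQ²/(gh_f) = 0.003581; L/(gh_f) = 0.6452
Term 1 = ε^1.25·(…)^4.75 = 9.56×10^-20; Term 2 = ν·Q^9.4·(…)^5.2 = 2.02×10^-18
D = 0.66·(9.56×10^-20 + 2.02×10^-18)^0.04 = 0.1296 m = 130 mm
Check: V = 5.65 m/s, Re = 9.30×10^5, f = 0.01197, h_f = 25.4 m ≈ 26.7 m ✓

D ≈ 130 mm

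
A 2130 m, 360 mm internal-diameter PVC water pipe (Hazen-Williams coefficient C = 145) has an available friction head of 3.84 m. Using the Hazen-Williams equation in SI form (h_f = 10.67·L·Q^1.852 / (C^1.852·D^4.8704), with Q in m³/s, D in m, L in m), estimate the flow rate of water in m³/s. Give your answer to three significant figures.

Q ≈ 0.0907 m³/s

Rearranging: Q = [h_f·C^1.852·D^4.8704 / (10.67·L)]^(1/1.852)
Q = [3.84·145^1.852·0.360^4.8704 / (10.67·2130)]^0.540 = 0.09072 m³/s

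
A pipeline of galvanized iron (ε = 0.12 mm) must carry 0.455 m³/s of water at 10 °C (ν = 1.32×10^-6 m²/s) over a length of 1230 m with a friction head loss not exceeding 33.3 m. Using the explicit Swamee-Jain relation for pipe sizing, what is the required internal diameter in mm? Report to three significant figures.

Swamee-Jain (Type III): D = 0.66·[ε^1.25·(LQ²/(gh_f))^4.75 + ν·Q^9.4·(L/(gh_f))^5.2]^0.04
LQ²/(gh_f) = 0.7795; L/(gh_f) = 3.765
Term 1 = ε^1.25·(…)^4.75 = 3.85×10^-6; Term 2 = ν·Q^9.4·(…)^5.2 = 7.94×10^-7
D = 0.66·(3.85×10^-6 + 7.94×10^-7)^0.04 = 0.4038 m = 404 mm
Check: V = 3.55 m/s, Re = 1.09×10^6, f = 0.01568, h_f = 30.7 m ≈ 33.3 m ✓

D ≈ 404 mm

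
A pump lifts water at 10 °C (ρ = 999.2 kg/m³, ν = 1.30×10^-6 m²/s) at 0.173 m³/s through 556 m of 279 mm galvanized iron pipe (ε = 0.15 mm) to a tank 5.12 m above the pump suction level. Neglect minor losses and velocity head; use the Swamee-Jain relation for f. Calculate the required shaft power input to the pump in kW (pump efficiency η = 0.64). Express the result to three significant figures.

V = 4Q/(πD²) = 2.830 m/s; Re = 6.07×10^5; ε/D = 5.38×10^-4; f = 0.01785
h_f = f(L/D)V²/2g = 14.52 m
Total head H = z + h_f = 5.12 + 14.52 = 19.64 m
P_hyd = ρgQH = 999.2·9.81·0.173·19.64 = 33.31 kW
P_shaft = P_hyd/η = 33.31/0.64 = 52.04 kW

P_shaft ≈ 52.0 kW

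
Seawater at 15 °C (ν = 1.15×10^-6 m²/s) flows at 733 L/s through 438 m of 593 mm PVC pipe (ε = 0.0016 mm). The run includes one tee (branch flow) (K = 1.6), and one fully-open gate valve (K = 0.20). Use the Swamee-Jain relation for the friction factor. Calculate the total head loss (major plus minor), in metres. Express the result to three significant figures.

V = 4Q/(πD²) = 2.654 m/s; V²/2g = 0.3590 m
Re = 1.37×10^6, ε/D = 2.70×10^-6 → f = 0.01110 (Swamee-Jain)
Major: h_f = f(L/D)·V²/2g = 0.01110·738.6·0.3590 = 2.944 m
Minor: ΣK = 1.80; h_m = ΣK·V²/2g = 0.6462 m
Total H_L = 2.944 + 0.6462 = 3.590 m

H_L ≈ 3.59 m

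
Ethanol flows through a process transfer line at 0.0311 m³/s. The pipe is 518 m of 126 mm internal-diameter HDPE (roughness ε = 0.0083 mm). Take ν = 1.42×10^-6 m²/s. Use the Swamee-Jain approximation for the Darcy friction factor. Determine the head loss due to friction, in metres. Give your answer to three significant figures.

h_f ≈ 20.7 m

V = 4Q/(πD²) = 4·0.0311/(π·0.126²) = 2.494 m/s
Re = VD/ν = 2.494·0.126/1.42×10^-6 = 2.21×10^5 → turbulent
ε/D = 0.0083/126 = 6.59×10^-5
Swamee-Jain: f = 0.01584
h_f = f(L/D)V²/(2g) = 0.01584·(518/0.126)·2.494²/(2·9.81) = 20.65 m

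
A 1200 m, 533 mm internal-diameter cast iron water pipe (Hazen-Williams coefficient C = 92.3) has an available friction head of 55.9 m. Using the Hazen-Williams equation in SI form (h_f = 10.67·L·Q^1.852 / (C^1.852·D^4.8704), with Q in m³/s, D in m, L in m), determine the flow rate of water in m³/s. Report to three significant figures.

Q ≈ 0.938 m³/s

Rearranging: Q = [h_f·C^1.852·D^4.8704 / (10.67·L)]^(1/1.852)
Q = [55.9·92.3^1.852·0.533^4.8704 / (10.67·1200)]^0.540 = 0.9382 m³/s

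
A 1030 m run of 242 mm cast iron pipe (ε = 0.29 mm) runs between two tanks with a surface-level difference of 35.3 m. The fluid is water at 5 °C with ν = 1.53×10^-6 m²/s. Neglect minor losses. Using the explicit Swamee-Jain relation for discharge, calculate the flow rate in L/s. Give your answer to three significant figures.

Swamee-Jain (Type II): Q = -0.965·√(gD⁵h_f/L)·ln[ε/(3.7D) + √(3.17ν²L/(gD³h_f))]
√(gD⁵h_f/L) = √(9.81·0.242⁵·35.3/1030) = 0.01670
ε/(3.7D) = 3.24×10^-4; √(3.17ν²L/(gD³h_f)) = 3.95×10^-5
Q = -0.965·0.01670·ln(3.633×10^-4) = 0.1277 m³/s
Check: V = 2.78 m/s, Re = 4.39×10^5, f = 0.02125, h_f = 35.5 m ≈ 35.3 m ✓

Q ≈ 128 L/s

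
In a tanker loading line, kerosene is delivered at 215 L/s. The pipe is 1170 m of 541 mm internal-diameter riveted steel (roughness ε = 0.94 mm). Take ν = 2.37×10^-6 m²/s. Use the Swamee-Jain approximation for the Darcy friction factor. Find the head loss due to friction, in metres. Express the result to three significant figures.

h_f ≈ 2.28 m

V = 4Q/(πD²) = 4·0.215/(π·0.541²) = 0.9353 m/s
Re = VD/ν = 0.9353·0.541/2.37×10^-6 = 2.14×10^5 → turbulent
ε/D = 0.94/541 = 0.00174
Swamee-Jain: f = 0.02366
h_f = f(L/D)V²/(2g) = 0.02366·(1170/0.541)·0.9353²/(2·9.81) = 2.281 m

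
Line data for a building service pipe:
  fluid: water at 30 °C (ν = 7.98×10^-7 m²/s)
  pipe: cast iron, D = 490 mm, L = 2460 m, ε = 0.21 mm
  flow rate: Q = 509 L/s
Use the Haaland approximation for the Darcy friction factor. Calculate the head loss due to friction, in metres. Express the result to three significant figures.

h_f ≈ 30.7 m

V = 4Q/(πD²) = 4·0.509/(π·0.490²) = 2.699 m/s
Re = VD/ν = 2.699·0.490/7.98×10^-7 = 1.66×10^6 → turbulent
ε/D = 0.21/490 = 4.29×10^-4
Haaland: f = 0.01647
h_f = f(L/D)V²/(2g) = 0.01647·(2460/0.490)·2.699²/(2·9.81) = 30.71 m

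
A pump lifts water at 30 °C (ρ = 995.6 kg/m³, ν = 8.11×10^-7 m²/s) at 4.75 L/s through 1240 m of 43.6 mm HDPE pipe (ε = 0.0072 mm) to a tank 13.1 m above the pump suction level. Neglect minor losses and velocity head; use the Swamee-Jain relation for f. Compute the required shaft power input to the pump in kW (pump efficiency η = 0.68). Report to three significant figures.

V = 4Q/(πD²) = 3.181 m/s; Re = 1.71×10^5; ε/D = 1.65×10^-4; f = 0.01727
h_f = f(L/D)V²/2g = 253.3 m
Total head H = z + h_f = 13.1 + 253.3 = 266.4 m
P_hyd = ρgQH = 995.6·9.81·0.00475·266.4 = 12.36 kW
P_shaft = P_hyd/η = 12.36/0.68 = 18.18 kW

P_shaft ≈ 18.2 kW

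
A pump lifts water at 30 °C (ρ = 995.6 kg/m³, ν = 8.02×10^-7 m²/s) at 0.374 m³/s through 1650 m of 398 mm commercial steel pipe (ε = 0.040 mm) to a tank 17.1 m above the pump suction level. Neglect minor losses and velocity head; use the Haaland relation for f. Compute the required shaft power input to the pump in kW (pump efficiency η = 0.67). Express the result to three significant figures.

V = 4Q/(πD²) = 3.006 m/s; Re = 1.49×10^6; ε/D = 1.01×10^-4; f = 0.01296
h_f = f(L/D)V²/2g = 24.74 m
Total head H = z + h_f = 17.1 + 24.74 = 41.84 m
P_hyd = ρgQH = 995.6·9.81·0.374·41.84 = 152.8 kW
P_shaft = P_hyd/η = 152.8/0.67 = 228.1 kW

P_shaft ≈ 228 kW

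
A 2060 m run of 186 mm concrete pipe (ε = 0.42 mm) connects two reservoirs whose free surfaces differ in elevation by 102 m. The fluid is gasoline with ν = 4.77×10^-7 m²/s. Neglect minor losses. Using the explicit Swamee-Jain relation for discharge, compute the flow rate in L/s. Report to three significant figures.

Q ≈ 74.0 L/s

Swamee-Jain (Type II): Q = -0.965·√(gD⁵h_f/L)·ln[ε/(3.7D) + √(3.17ν²L/(gD³h_f))]
√(gD⁵h_f/L) = √(9.81·0.186⁵·102/2060) = 0.01040
ε/(3.7D) = 6.10×10^-4; √(3.17ν²L/(gD³h_f)) = 1.52×10^-5
Q = -0.965·0.01040·ln(6.255×10^-4) = 0.07403 m³/s
Check: V = 2.72 m/s, Re = 1.06×10^6, f = 0.02442, h_f = 102 m ≈ 102 m ✓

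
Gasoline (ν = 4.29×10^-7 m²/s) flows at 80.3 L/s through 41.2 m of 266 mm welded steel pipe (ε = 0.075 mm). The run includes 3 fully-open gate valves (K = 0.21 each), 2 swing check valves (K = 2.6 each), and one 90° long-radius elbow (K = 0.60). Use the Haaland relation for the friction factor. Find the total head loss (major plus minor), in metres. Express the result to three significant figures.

H_L ≈ 0.940 m

V = 4Q/(πD²) = 1.445 m/s; V²/2g = 0.1064 m
Re = 8.96×10^5, ε/D = 2.82×10^-4 → f = 0.01551 (Haaland)
Major: h_f = f(L/D)·V²/2g = 0.01551·154.9·0.1064 = 0.2556 m
Minor: ΣK = 6.43; h_m = ΣK·V²/2g = 0.6843 m
Total H_L = 0.2556 + 0.6843 = 0.9399 m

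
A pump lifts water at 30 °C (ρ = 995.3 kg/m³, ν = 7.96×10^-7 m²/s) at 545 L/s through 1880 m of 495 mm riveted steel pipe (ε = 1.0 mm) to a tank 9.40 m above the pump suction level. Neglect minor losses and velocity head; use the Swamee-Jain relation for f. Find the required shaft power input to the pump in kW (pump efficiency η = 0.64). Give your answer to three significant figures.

P_shaft ≈ 383 kW

V = 4Q/(πD²) = 2.832 m/s; Re = 1.76×10^6; ε/D = 0.00202; f = 0.02364
h_f = f(L/D)V²/2g = 36.70 m
Total head H = z + h_f = 9.40 + 36.70 = 46.10 m
P_hyd = ρgQH = 995.3·9.81·0.545·46.10 = 245.3 kW
P_shaft = P_hyd/η = 245.3/0.64 = 383.3 kW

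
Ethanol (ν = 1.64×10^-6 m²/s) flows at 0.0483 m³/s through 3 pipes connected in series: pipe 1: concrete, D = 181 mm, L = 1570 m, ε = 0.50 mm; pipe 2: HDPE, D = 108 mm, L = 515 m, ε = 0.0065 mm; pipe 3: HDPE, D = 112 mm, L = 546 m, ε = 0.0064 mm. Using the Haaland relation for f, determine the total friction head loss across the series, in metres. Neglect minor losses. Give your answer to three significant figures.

H ≈ 226 m

Pipe 1: V = 1.877 m/s, Re = 2.07×10^5, ε/D = 0.00276, f = 0.02623, h_1 = f(L/D)V²/2g = 40.87 m
Pipe 2: V = 5.272 m/s, Re = 3.47×10^5, ε/D = 6.02×10^-5, f = 0.01454, h_2 = f(L/D)V²/2g = 98.24 m
Pipe 3: V = 4.903 m/s, Re = 3.35×10^5, ε/D = 5.71×10^-5, f = 0.01459, h_3 = f(L/D)V²/2g = 87.14 m
Series → Q common, losses add: H = Σh = 226.3 m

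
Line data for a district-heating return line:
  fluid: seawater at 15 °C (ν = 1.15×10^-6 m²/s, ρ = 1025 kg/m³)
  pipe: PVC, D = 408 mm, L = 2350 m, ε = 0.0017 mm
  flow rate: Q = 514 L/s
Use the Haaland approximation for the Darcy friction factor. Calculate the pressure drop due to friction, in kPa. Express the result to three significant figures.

Δp ≈ 504 kPa

V = 4Q/(πD²) = 4·0.514/(π·0.408²) = 3.931 m/s
Re = VD/ν = 3.931·0.408/1.15×10^-6 = 1.39×10^6 → turbulent
ε/D = 0.0017/408 = 4.17×10^-6
Haaland: f = 0.01105
h_f = f(L/D)V²/(2g) = 0.01105·(2350/0.408)·3.931²/(2·9.81) = 50.15 m
Δp = ρg·h_f = 1025·9.81·50.15 = 504.3 kPa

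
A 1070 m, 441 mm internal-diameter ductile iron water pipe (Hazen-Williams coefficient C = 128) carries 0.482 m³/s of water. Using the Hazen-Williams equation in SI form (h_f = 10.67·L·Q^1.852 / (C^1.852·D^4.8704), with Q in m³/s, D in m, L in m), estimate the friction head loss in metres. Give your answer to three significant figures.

h_f ≈ 19.9 m

h_f = 10.67·1070·0.482^1.852 / (128^1.852·0.441^4.8704) = 19.94 m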